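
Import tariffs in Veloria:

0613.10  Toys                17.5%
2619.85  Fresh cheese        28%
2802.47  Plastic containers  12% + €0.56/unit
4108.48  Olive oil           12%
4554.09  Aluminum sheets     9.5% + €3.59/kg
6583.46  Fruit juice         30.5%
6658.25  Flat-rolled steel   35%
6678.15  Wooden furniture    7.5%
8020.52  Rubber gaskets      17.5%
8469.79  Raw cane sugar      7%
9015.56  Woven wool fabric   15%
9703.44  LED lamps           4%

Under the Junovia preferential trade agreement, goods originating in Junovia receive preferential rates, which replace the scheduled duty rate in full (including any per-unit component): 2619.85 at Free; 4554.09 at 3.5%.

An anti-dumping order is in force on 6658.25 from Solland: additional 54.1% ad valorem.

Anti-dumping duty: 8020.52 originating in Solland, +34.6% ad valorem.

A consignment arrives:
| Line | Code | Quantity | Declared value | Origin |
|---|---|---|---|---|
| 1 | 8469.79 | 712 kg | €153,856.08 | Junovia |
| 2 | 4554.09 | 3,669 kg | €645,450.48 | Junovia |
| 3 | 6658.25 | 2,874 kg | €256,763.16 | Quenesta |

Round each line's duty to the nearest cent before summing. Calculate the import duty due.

€123,227.81

Line 1 (8469.79, Junovia, 712 kg, €153,856.08):
Base rate for 8469.79 is 7%.
Origin Junovia is the FTA partner but 8469.79 is not on the preference list; base rate stands.
Duty = €153,856.08 × 7% = €10,769.93.
Line 2 (4554.09, Junovia, 3,669 kg, €645,450.48):
Base rate for 4554.09 is 9.5% + €3.59/kg.
Origin Junovia qualifies under the Veloria–Junovia agreement and 4554.09 is covered: preferential rate 3.5% applies instead.
Duty = €645,450.48 × 3.5% = €22,590.77.
Line 3 (6658.25, Quenesta, 2,874 kg, €256,763.16):
Base rate for 6658.25 is 35%.
The additional-duty order on 6658.25 targets Solland, not Quenesta; it does not apply.
Duty = €256,763.16 × 35% = €89,867.11.
Total = €10,769.93 + €22,590.77 + €89,867.11 = €123,227.81.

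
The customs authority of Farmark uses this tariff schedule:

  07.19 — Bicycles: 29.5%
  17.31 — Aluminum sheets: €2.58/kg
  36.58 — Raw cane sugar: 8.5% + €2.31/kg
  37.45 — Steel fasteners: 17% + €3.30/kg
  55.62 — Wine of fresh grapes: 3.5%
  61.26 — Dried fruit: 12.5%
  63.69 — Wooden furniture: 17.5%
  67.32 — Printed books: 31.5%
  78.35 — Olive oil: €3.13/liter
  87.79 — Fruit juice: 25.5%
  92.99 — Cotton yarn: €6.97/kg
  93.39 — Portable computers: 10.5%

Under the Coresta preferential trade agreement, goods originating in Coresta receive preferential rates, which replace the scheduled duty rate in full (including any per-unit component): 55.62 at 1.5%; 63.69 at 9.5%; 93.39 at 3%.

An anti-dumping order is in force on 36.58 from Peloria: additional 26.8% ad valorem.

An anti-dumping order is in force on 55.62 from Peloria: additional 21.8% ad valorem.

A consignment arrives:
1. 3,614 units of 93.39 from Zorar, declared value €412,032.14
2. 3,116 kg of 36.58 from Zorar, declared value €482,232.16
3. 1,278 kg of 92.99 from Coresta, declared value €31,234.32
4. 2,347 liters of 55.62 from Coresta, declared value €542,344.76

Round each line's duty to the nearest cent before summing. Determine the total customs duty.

Line 1 (93.39, Zorar, 3,614 units, €412,032.14):
Base rate for 93.39 is 10.5%.
93.39 has an FTA preferential rate, but origin Zorar is not Coresta; base rate stands.
Duty = €412,032.14 × 10.5% = €43,263.37.
Line 2 (36.58, Zorar, 3,116 kg, €482,232.16):
Base rate for 36.58 is 8.5% + €2.31/kg.
The additional-duty order on 36.58 targets Peloria, not Zorar; it does not apply.
Duty = €482,232.16 × 8.5% + 3,116 × €2.31 = €48,187.69.
Line 3 (92.99, Coresta, 1,278 kg, €31,234.32):
Base rate for 92.99 is €6.97/kg.
Origin Coresta is the FTA partner but 92.99 is not on the preference list; base rate stands.
Duty = 1,278 × €6.97 = €8,907.66.
Line 4 (55.62, Coresta, 2,347 liters, €542,344.76):
Base rate for 55.62 is 3.5%.
Origin Coresta qualifies under the Farmark–Coresta agreement and 55.62 is covered: preferential rate 1.5% applies instead.
The additional-duty order on 55.62 targets Peloria, not Coresta; it does not apply.
Duty = €542,344.76 × 1.5% = €8,135.17.
Total = €43,263.37 + €48,187.69 + €8,907.66 + €8,135.17 = €108,493.89.

€108,493.89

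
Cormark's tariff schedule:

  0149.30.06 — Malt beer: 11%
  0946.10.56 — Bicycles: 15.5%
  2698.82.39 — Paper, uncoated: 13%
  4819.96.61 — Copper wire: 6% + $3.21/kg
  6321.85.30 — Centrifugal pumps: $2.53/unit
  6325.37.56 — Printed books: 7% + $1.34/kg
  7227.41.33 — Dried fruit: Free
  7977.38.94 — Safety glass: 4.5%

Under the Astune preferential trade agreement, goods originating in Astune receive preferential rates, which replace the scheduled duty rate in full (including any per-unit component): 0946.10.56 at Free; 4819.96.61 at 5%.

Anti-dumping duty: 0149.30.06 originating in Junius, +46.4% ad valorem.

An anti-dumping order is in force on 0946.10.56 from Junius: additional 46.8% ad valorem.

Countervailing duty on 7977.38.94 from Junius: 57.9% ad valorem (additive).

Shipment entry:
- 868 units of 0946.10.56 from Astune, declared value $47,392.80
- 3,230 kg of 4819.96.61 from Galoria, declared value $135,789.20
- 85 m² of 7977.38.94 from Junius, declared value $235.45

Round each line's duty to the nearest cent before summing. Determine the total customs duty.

$18,662.57

Line 1 (0946.10.56, Astune, 868 units, $47,392.80):
Base rate for 0946.10.56 is 15.5%.
Origin Astune qualifies under the Cormark–Astune agreement and 0946.10.56 is covered: preferential rate Free applies instead.
The additional-duty order on 0946.10.56 targets Junius, not Astune; it does not apply.
Duty = $47,392.80 × 0% = $0.00.
Line 2 (4819.96.61, Galoria, 3,230 kg, $135,789.20):
Base rate for 4819.96.61 is 6% + $3.21/kg.
4819.96.61 has an FTA preferential rate, but origin Galoria is not Astune; base rate stands.
Duty = $135,789.20 × 6% + 3,230 × $3.21 = $18,515.65.
Line 3 (7977.38.94, Junius, 85 m², $235.45):
Base rate for 7977.38.94 is 4.5%.
Additional duty on 7977.38.94 from Junius: +57.9%. Applied ad valorem rate: 4.5% + 57.9% = 62.4%.
Duty = $235.45 × 62.4% = $146.92.
Total = $0.00 + $18,515.65 + $146.92 = $18,662.57.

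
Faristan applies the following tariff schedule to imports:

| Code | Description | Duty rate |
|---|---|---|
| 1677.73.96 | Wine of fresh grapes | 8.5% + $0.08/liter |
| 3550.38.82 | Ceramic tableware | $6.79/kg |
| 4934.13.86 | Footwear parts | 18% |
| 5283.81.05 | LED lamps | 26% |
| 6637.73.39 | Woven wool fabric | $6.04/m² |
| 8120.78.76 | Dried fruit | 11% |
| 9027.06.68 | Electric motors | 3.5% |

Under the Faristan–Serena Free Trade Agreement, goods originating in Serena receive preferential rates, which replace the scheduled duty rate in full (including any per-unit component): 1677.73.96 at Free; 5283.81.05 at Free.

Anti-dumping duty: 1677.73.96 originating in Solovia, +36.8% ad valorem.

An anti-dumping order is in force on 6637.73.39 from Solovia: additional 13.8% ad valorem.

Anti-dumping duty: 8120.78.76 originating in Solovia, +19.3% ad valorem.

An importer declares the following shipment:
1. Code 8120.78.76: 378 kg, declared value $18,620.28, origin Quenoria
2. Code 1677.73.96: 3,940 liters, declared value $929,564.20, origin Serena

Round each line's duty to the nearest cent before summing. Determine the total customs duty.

$2,048.23

Line 1 (8120.78.76, Quenoria, 378 kg, $18,620.28):
Base rate for 8120.78.76 is 11%.
The additional-duty order on 8120.78.76 targets Solovia, not Quenoria; it does not apply.
Duty = $18,620.28 × 11% = $2,048.23.
Line 2 (1677.73.96, Serena, 3,940 liters, $929,564.20):
Base rate for 1677.73.96 is 8.5% + $0.08/liter.
Origin Serena qualifies under the Faristan–Serena agreement and 1677.73.96 is covered: preferential rate Free applies instead.
The additional-duty order on 1677.73.96 targets Solovia, not Serena; it does not apply.
Duty = $929,564.20 × 0% = $0.00.
Total = $2,048.23 + $0.00 = $2,048.23.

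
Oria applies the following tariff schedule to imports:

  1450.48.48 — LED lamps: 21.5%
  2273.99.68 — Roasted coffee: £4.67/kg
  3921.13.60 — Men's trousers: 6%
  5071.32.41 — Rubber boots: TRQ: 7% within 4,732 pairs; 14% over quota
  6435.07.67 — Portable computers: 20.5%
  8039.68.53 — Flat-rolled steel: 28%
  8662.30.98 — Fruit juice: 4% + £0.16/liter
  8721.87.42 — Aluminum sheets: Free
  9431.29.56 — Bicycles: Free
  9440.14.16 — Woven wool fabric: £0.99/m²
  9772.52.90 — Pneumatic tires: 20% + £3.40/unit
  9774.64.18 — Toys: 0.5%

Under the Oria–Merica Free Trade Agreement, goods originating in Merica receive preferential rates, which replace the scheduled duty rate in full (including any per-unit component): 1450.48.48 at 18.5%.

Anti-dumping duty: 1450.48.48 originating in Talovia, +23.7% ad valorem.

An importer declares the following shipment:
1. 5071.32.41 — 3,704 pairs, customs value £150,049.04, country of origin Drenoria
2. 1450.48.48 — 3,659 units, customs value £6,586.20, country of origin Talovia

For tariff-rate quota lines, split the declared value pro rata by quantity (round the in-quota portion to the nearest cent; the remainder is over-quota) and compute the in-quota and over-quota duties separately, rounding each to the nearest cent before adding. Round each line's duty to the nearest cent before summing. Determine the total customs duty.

£13,480.39

Line 1 (5071.32.41, Drenoria, 3,704 pairs, £150,049.04):
Code 5071.32.41 is under a tariff-rate quota (threshold 4,732 pairs). Quantity 3,704 pairs is within the quota, so the in-quota rate 7% applies to the full value.
Duty = £150,049.04 × 7% = £10,503.43.
Line 2 (1450.48.48, Talovia, 3,659 units, £6,586.20):
Base rate for 1450.48.48 is 21.5%.
1450.48.48 has an FTA preferential rate, but origin Talovia is not Merica; base rate stands.
Additional duty on 1450.48.48 from Talovia: +23.7%. Applied ad valorem rate: 21.5% + 23.7% = 45.2%.
Duty = £6,586.20 × 45.2% = £2,976.96.
Total = £10,503.43 + £2,976.96 = £13,480.39.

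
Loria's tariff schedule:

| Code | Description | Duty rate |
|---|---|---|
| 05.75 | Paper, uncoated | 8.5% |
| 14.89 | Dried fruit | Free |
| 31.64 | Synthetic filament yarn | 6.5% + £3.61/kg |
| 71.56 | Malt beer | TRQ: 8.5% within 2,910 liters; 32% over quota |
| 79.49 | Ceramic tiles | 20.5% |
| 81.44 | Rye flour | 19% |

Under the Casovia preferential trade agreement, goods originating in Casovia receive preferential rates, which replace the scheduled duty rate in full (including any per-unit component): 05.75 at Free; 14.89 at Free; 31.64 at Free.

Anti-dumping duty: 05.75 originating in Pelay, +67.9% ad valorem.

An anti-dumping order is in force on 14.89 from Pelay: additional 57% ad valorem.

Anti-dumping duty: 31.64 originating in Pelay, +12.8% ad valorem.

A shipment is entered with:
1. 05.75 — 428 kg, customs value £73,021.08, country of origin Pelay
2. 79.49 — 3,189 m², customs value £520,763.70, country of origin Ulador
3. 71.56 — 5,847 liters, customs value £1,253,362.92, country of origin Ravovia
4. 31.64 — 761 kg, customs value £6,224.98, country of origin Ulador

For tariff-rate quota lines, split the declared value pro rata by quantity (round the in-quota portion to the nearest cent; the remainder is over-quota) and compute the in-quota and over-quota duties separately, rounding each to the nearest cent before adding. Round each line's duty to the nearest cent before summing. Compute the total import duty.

Line 1 (05.75, Pelay, 428 kg, £73,021.08):
Base rate for 05.75 is 8.5%.
05.75 has an FTA preferential rate, but origin Pelay is not Casovia; base rate stands.
Additional duty on 05.75 from Pelay: +67.9%. Applied ad valorem rate: 8.5% + 67.9% = 76.4%.
Duty = £73,021.08 × 76.4% = £55,788.11.
Line 2 (79.49, Ulador, 3,189 m², £520,763.70):
Base rate for 79.49 is 20.5%.
Duty = £520,763.70 × 20.5% = £106,756.56.
Line 3 (71.56, Ravovia, 5,847 liters, £1,253,362.92):
Code 71.56 is under a tariff-rate quota (threshold 2,910 liters). In-quota: 2,910 liters at 8.5%; over-quota: 2,937 liters at 32%.
Pro-rata value split: in-quota = £1,253,362.92 × 2,910/5,847 = £623,787.60; over-quota = £1,253,362.92 − £623,787.60 = £629,575.32.
In-quota duty = £623,787.60 × 8.5% = £53,021.95. Over-quota duty = £629,575.32 × 32% = £201,464.10.
Line duty = £53,021.95 + £201,464.10 = £254,486.05.
Line 4 (31.64, Ulador, 761 kg, £6,224.98):
Base rate for 31.64 is 6.5% + £3.61/kg.
31.64 has an FTA preferential rate, but origin Ulador is not Casovia; base rate stands.
The additional-duty order on 31.64 targets Pelay, not Ulador; it does not apply.
Duty = £6,224.98 × 6.5% + 761 × £3.61 = £3,151.83.
Total = £55,788.11 + £106,756.56 + £254,486.05 + £3,151.83 = £420,182.55.

£420,182.55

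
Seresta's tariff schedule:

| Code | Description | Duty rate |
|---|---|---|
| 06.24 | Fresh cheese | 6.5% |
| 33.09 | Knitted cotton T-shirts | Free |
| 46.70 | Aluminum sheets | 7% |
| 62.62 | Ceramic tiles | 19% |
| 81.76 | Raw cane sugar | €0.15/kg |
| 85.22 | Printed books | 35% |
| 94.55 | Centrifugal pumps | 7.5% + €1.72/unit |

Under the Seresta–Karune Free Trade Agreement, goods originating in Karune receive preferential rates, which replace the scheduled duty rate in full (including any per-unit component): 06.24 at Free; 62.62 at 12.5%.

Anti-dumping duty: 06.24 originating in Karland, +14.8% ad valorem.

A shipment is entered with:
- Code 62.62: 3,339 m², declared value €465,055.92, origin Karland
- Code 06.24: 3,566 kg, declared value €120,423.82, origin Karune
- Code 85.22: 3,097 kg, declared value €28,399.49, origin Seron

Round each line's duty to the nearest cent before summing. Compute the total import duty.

Line 1 (62.62, Karland, 3,339 m², €465,055.92):
Base rate for 62.62 is 19%.
62.62 has an FTA preferential rate, but origin Karland is not Karune; base rate stands.
Duty = €465,055.92 × 19% = €88,360.62.
Line 2 (06.24, Karune, 3,566 kg, €120,423.82):
Base rate for 06.24 is 6.5%.
Origin Karune qualifies under the Seresta–Karune agreement and 06.24 is covered: preferential rate Free applies instead.
The additional-duty order on 06.24 targets Karland, not Karune; it does not apply.
Duty = €120,423.82 × 0% = €0.00.
Line 3 (85.22, Seron, 3,097 kg, €28,399.49):
Base rate for 85.22 is 35%.
Duty = €28,399.49 × 35% = €9,939.82.
Total = €88,360.62 + €0.00 + €9,939.82 = €98,300.44.

€98,300.44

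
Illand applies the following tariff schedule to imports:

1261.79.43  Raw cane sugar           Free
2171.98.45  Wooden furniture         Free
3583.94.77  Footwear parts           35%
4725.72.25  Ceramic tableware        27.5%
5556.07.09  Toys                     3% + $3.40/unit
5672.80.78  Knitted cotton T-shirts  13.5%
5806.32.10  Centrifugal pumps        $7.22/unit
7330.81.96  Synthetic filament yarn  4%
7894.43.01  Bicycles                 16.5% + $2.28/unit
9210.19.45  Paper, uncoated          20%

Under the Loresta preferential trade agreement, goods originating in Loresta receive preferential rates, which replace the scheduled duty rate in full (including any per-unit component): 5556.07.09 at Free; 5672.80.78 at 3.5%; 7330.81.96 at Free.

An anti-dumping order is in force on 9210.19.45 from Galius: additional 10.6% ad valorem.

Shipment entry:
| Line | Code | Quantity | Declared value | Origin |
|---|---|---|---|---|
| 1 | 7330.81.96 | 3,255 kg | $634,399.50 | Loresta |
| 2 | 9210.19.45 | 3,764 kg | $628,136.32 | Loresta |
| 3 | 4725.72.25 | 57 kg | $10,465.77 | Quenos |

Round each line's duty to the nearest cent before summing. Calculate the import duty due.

$128,505.35

Line 1 (7330.81.96, Loresta, 3,255 kg, $634,399.50):
Base rate for 7330.81.96 is 4%.
Origin Loresta qualifies under the Illand–Loresta agreement and 7330.81.96 is covered: preferential rate Free applies instead.
Duty = $634,399.50 × 0% = $0.00.
Line 2 (9210.19.45, Loresta, 3,764 kg, $628,136.32):
Base rate for 9210.19.45 is 20%.
Origin Loresta is the FTA partner but 9210.19.45 is not on the preference list; base rate stands.
The additional-duty order on 9210.19.45 targets Galius, not Loresta; it does not apply.
Duty = $628,136.32 × 20% = $125,627.26.
Line 3 (4725.72.25, Quenos, 57 kg, $10,465.77):
Base rate for 4725.72.25 is 27.5%.
Duty = $10,465.77 × 27.5% = $2,878.09.
Total = $0.00 + $125,627.26 + $2,878.09 = $128,505.35.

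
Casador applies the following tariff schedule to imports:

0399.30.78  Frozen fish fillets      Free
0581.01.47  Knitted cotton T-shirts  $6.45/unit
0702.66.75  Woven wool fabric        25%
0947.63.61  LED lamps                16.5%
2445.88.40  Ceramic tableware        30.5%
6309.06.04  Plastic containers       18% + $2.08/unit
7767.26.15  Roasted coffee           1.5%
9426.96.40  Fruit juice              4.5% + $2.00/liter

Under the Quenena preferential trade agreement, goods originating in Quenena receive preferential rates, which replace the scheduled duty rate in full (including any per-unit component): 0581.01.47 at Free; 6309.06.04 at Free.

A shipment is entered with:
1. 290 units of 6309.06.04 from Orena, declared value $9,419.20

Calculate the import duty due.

$2,298.66

Line 1 (6309.06.04, Orena, 290 units, $9,419.20):
Base rate for 6309.06.04 is 18% + $2.08/unit.
6309.06.04 has an FTA preferential rate, but origin Orena is not Quenena; base rate stands.
Duty = $9,419.20 × 18% + 290 × $2.08 = $2,298.66.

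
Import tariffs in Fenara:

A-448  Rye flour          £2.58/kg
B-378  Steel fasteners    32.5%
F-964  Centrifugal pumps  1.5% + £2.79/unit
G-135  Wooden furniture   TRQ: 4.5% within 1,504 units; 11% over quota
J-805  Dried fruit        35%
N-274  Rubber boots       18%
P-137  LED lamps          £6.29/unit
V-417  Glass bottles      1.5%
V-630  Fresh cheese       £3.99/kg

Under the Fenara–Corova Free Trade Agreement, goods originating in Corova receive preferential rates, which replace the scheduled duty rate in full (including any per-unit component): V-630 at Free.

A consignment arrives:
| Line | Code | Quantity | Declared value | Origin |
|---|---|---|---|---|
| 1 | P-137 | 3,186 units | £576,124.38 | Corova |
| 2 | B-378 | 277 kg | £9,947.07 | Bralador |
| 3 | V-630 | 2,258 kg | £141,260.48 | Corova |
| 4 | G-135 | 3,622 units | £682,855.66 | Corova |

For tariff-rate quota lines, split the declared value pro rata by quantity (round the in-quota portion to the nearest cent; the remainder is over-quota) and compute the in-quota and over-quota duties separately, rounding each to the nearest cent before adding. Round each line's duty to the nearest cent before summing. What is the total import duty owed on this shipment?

Line 1 (P-137, Corova, 3,186 units, £576,124.38):
Base rate for P-137 is £6.29/unit.
Origin Corova is the FTA partner but P-137 is not on the preference list; base rate stands.
Duty = 3,186 × £6.29 = £20,039.94.
Line 2 (B-378, Bralador, 277 kg, £9,947.07):
Base rate for B-378 is 32.5%.
Duty = £9,947.07 × 32.5% = £3,232.80.
Line 3 (V-630, Corova, 2,258 kg, £141,260.48):
Base rate for V-630 is £3.99/kg.
Origin Corova qualifies under the Fenara–Corova agreement and V-630 is covered: preferential rate Free applies instead.
Duty = £141,260.48 × 0% = £0.00.
Line 4 (G-135, Corova, 3,622 units, £682,855.66):
Code G-135 is under a tariff-rate quota (threshold 1,504 units). In-quota: 1,504 units at 4.5%; over-quota: 2,118 units at 11%.
Pro-rata value split: in-quota = £682,855.66 × 1,504/3,622 = £283,549.12; over-quota = £682,855.66 − £283,549.12 = £399,306.54.
In-quota duty = £283,549.12 × 4.5% = £12,759.71. Over-quota duty = £399,306.54 × 11% = £43,923.72.
Line duty = £12,759.71 + £43,923.72 = £56,683.43.
Total = £20,039.94 + £3,232.80 + £0.00 + £56,683.43 = £79,956.17.

£79,956.17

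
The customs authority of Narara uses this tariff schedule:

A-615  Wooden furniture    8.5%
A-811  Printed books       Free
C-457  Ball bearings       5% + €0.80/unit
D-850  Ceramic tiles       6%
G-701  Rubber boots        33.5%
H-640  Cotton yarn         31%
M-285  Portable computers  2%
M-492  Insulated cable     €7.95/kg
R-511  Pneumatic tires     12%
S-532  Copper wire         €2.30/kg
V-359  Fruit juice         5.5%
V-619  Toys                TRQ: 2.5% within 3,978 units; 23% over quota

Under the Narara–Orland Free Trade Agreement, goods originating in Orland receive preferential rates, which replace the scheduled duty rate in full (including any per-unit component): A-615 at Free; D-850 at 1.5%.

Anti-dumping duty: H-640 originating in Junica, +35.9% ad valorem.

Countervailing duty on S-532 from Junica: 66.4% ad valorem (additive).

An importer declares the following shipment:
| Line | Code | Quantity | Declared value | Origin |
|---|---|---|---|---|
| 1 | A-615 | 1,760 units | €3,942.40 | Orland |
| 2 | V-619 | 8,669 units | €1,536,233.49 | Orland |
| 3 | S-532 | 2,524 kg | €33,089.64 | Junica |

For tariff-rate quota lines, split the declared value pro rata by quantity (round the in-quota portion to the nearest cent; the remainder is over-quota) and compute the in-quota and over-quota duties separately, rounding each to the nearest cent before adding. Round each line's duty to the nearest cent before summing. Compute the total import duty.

Line 1 (A-615, Orland, 1,760 units, €3,942.40):
Base rate for A-615 is 8.5%.
Origin Orland qualifies under the Narara–Orland agreement and A-615 is covered: preferential rate Free applies instead.
Duty = €3,942.40 × 0% = €0.00.
Line 2 (V-619, Orland, 8,669 units, €1,536,233.49):
Code V-619 is under a tariff-rate quota (threshold 3,978 units). In-quota: 3,978 units at 2.5%; over-quota: 4,691 units at 23%.
Pro-rata value split: in-quota = €1,536,233.49 × 3,978/8,669 = €704,941.38; over-quota = €1,536,233.49 − €704,941.38 = €831,292.11.
In-quota duty = €704,941.38 × 2.5% = €17,623.53. Over-quota duty = €831,292.11 × 23% = €191,197.19.
Line duty = €17,623.53 + €191,197.19 = €208,820.72.
Line 3 (S-532, Junica, 2,524 kg, €33,089.64):
Base rate for S-532 is €2.30/kg.
Additional duty on S-532 from Junica: +66.4% ad valorem. Applied ad valorem rate = 66.4%.
Duty = €33,089.64 × 66.4% + 2,524 × €2.30 = €27,776.72.
Total = €0.00 + €208,820.72 + €27,776.72 = €236,597.44.

€236,597.44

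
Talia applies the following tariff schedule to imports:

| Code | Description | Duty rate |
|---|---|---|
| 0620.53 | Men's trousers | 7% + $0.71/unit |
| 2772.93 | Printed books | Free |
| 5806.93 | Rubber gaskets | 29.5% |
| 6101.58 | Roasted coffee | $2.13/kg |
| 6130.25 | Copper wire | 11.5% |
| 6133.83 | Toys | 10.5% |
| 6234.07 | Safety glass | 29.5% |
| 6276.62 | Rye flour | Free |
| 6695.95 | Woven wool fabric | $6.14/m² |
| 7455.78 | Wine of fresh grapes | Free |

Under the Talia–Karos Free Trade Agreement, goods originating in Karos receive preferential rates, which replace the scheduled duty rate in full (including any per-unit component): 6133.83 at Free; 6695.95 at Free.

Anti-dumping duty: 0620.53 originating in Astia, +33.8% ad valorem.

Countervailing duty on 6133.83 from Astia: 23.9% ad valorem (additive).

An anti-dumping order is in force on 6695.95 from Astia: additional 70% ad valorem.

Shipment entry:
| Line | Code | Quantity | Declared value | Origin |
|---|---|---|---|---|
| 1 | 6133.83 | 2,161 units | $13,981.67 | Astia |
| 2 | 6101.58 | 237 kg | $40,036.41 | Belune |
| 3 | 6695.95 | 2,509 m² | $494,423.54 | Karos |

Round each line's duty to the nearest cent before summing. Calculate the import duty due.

Line 1 (6133.83, Astia, 2,161 units, $13,981.67):
Base rate for 6133.83 is 10.5%.
6133.83 has an FTA preferential rate, but origin Astia is not Karos; base rate stands.
Additional duty on 6133.83 from Astia: +23.9%. Applied ad valorem rate: 10.5% + 23.9% = 34.4%.
Duty = $13,981.67 × 34.4% = $4,809.69.
Line 2 (6101.58, Belune, 237 kg, $40,036.41):
Base rate for 6101.58 is $2.13/kg.
Duty = 237 × $2.13 = $504.81.
Line 3 (6695.95, Karos, 2,509 m², $494,423.54):
Base rate for 6695.95 is $6.14/m².
Origin Karos qualifies under the Talia–Karos agreement and 6695.95 is covered: preferential rate Free applies instead.
The additional-duty order on 6695.95 targets Astia, not Karos; it does not apply.
Duty = $494,423.54 × 0% = $0.00.
Total = $4,809.69 + $504.81 + $0.00 = $5,314.50.

$5,314.50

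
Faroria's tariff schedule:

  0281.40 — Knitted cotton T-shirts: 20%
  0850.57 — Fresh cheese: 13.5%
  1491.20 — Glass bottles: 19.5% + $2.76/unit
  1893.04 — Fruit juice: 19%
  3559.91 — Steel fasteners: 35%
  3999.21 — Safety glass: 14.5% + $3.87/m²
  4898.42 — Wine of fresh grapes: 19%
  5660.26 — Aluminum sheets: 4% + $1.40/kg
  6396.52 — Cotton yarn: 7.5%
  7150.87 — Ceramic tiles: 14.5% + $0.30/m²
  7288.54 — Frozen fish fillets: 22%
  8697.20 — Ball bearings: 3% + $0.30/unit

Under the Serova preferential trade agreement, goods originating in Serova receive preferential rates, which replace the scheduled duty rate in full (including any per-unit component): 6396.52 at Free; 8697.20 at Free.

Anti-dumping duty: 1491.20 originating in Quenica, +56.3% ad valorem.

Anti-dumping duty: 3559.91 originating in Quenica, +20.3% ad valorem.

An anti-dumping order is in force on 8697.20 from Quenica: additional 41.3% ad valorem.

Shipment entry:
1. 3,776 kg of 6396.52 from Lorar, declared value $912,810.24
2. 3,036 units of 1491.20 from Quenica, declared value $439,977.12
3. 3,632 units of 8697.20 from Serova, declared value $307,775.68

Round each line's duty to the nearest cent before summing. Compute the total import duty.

$410,342.79

Line 1 (6396.52, Lorar, 3,776 kg, $912,810.24):
Base rate for 6396.52 is 7.5%.
6396.52 has an FTA preferential rate, but origin Lorar is not Serova; base rate stands.
Duty = $912,810.24 × 7.5% = $68,460.77.
Line 2 (1491.20, Quenica, 3,036 units, $439,977.12):
Base rate for 1491.20 is 19.5% + $2.76/unit.
Additional duty on 1491.20 from Quenica: +56.3%. Applied ad valorem rate: 19.5% + 56.3% = 75.8%.
Duty = $439,977.12 × 75.8% + 3,036 × $2.76 = $341,882.02.
Line 3 (8697.20, Serova, 3,632 units, $307,775.68):
Base rate for 8697.20 is 3% + $0.30/unit.
Origin Serova qualifies under the Faroria–Serova agreement and 8697.20 is covered: preferential rate Free applies instead.
The additional-duty order on 8697.20 targets Quenica, not Serova; it does not apply.
Duty = $307,775.68 × 0% = $0.00.
Total = $68,460.77 + $341,882.02 + $0.00 = $410,342.79.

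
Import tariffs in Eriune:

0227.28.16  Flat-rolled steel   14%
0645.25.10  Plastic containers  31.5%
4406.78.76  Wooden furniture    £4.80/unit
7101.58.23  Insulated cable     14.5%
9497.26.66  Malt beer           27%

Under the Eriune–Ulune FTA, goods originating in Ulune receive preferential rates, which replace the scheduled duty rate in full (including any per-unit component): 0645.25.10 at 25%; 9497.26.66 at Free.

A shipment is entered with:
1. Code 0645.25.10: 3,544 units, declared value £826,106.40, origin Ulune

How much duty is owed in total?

Line 1 (0645.25.10, Ulune, 3,544 units, £826,106.40):
Base rate for 0645.25.10 is 31.5%.
Origin Ulune qualifies under the Eriune–Ulune agreement and 0645.25.10 is covered: preferential rate 25% applies instead.
Duty = £826,106.40 × 25% = £206,526.60.

£206,526.60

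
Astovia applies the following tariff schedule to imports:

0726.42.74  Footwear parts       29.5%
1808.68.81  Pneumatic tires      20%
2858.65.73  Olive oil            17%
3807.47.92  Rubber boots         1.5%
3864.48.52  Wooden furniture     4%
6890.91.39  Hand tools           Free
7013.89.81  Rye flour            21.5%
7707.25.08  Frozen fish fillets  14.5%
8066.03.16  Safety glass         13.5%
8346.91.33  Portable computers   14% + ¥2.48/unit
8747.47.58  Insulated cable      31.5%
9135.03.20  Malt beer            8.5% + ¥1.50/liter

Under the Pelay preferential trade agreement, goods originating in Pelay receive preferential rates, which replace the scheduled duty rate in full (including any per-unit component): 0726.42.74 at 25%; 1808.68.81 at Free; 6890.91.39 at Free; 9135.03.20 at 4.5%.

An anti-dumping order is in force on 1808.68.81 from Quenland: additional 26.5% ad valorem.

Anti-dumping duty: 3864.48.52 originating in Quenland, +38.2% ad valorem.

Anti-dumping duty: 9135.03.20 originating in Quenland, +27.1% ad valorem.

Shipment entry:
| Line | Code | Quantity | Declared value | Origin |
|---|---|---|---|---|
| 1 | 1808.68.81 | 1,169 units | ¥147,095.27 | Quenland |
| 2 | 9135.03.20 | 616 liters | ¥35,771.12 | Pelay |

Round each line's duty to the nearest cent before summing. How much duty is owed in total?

Line 1 (1808.68.81, Quenland, 1,169 units, ¥147,095.27):
Base rate for 1808.68.81 is 20%.
1808.68.81 has an FTA preferential rate, but origin Quenland is not Pelay; base rate stands.
Additional duty on 1808.68.81 from Quenland: +26.5%. Applied ad valorem rate: 20% + 26.5% = 46.5%.
Duty = ¥147,095.27 × 46.5% = ¥68,399.30.
Line 2 (9135.03.20, Pelay, 616 liters, ¥35,771.12):
Base rate for 9135.03.20 is 8.5% + ¥1.50/liter.
Origin Pelay qualifies under the Astovia–Pelay agreement and 9135.03.20 is covered: preferential rate 4.5% applies instead.
The additional-duty order on 9135.03.20 targets Quenland, not Pelay; it does not apply.
Duty = ¥35,771.12 × 4.5% = ¥1,609.70.
Total = ¥68,399.30 + ¥1,609.70 = ¥70,009.00.

¥70,009.00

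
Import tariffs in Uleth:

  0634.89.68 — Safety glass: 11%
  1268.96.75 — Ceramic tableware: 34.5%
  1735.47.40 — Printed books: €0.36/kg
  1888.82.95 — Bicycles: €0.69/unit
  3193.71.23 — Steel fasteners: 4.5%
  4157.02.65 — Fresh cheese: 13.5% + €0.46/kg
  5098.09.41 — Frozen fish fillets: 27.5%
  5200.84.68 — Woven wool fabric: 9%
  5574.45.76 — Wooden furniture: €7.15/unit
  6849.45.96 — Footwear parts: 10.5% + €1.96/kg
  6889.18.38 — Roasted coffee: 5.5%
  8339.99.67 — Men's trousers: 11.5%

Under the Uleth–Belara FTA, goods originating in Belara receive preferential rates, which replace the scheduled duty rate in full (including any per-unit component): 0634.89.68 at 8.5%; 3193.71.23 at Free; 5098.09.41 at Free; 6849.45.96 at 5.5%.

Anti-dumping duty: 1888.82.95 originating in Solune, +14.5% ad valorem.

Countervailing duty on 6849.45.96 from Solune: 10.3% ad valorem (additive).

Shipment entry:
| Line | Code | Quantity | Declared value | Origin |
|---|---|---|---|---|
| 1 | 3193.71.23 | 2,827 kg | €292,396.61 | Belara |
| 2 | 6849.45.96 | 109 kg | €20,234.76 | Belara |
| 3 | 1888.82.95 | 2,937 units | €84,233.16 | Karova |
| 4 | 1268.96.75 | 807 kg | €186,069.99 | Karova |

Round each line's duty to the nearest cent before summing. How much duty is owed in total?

€67,333.59

Line 1 (3193.71.23, Belara, 2,827 kg, €292,396.61):
Base rate for 3193.71.23 is 4.5%.
Origin Belara qualifies under the Uleth–Belara agreement and 3193.71.23 is covered: preferential rate Free applies instead.
Duty = €292,396.61 × 0% = €0.00.
Line 2 (6849.45.96, Belara, 109 kg, €20,234.76):
Base rate for 6849.45.96 is 10.5% + €1.96/kg.
Origin Belara qualifies under the Uleth–Belara agreement and 6849.45.96 is covered: preferential rate 5.5% applies instead.
The additional-duty order on 6849.45.96 targets Solune, not Belara; it does not apply.
Duty = €20,234.76 × 5.5% = €1,112.91.
Line 3 (1888.82.95, Karova, 2,937 units, €84,233.16):
Base rate for 1888.82.95 is €0.69/unit.
The additional-duty order on 1888.82.95 targets Solune, not Karova; it does not apply.
Duty = 2,937 × €0.69 = €2,026.53.
Line 4 (1268.96.75, Karova, 807 kg, €186,069.99):
Base rate for 1268.96.75 is 34.5%.
Duty = €186,069.99 × 34.5% = €64,194.15.
Total = €0.00 + €1,112.91 + €2,026.53 + €64,194.15 = €67,333.59.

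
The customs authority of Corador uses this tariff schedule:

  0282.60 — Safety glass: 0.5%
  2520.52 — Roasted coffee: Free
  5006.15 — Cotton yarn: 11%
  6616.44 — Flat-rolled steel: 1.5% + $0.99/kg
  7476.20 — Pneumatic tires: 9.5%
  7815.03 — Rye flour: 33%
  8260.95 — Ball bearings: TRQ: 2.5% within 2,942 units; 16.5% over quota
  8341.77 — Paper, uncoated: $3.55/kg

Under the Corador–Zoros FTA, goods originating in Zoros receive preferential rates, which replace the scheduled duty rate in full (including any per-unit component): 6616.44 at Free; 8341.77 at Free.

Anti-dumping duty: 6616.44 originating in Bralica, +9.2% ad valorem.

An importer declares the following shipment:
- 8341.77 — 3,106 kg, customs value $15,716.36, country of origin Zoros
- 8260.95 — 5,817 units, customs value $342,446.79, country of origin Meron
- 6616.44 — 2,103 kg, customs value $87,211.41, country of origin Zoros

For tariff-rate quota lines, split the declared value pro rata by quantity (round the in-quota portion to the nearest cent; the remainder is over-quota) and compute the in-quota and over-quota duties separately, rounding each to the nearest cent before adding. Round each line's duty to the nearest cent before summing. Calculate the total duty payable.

$32,256.35

Line 1 (8341.77, Zoros, 3,106 kg, $15,716.36):
Base rate for 8341.77 is $3.55/kg.
Origin Zoros qualifies under the Corador–Zoros agreement and 8341.77 is covered: preferential rate Free applies instead.
Duty = $15,716.36 × 0% = $0.00.
Line 2 (8260.95, Meron, 5,817 units, $342,446.79):
Code 8260.95 is under a tariff-rate quota (threshold 2,942 units). In-quota: 2,942 units at 2.5%; over-quota: 2,875 units at 16.5%.
Pro-rata value split: in-quota = $342,446.79 × 2,942/5,817 = $173,195.54; over-quota = $342,446.79 − $173,195.54 = $169,251.25.
In-quota duty = $173,195.54 × 2.5% = $4,329.89. Over-quota duty = $169,251.25 × 16.5% = $27,926.46.
Line duty = $4,329.89 + $27,926.46 = $32,256.35.
Line 3 (6616.44, Zoros, 2,103 kg, $87,211.41):
Base rate for 6616.44 is 1.5% + $0.99/kg.
Origin Zoros qualifies under the Corador–Zoros agreement and 6616.44 is covered: preferential rate Free applies instead.
The additional-duty order on 6616.44 targets Bralica, not Zoros; it does not apply.
Duty = $87,211.41 × 0% = $0.00.
Total = $0.00 + $32,256.35 + $0.00 = $32,256.35.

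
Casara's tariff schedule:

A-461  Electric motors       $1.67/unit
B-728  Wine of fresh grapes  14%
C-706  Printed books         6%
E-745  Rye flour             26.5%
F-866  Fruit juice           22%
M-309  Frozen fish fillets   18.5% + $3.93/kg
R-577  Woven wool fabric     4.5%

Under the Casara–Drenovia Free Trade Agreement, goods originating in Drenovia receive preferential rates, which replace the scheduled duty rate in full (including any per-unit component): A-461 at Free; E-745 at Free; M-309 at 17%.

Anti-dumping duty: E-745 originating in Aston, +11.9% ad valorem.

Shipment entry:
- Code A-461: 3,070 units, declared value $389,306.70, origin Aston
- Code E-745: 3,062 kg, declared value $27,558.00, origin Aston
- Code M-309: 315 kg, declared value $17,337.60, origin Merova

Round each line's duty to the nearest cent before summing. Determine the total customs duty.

$20,154.58

Line 1 (A-461, Aston, 3,070 units, $389,306.70):
Base rate for A-461 is $1.67/unit.
A-461 has an FTA preferential rate, but origin Aston is not Drenovia; base rate stands.
Duty = 3,070 × $1.67 = $5,126.90.
Line 2 (E-745, Aston, 3,062 kg, $27,558.00):
Base rate for E-745 is 26.5%.
E-745 has an FTA preferential rate, but origin Aston is not Drenovia; base rate stands.
Additional duty on E-745 from Aston: +11.9%. Applied ad valorem rate: 26.5% + 11.9% = 38.4%.
Duty = $27,558.00 × 38.4% = $10,582.27.
Line 3 (M-309, Merova, 315 kg, $17,337.60):
Base rate for M-309 is 18.5% + $3.93/kg.
M-309 has an FTA preferential rate, but origin Merova is not Drenovia; base rate stands.
Duty = $17,337.60 × 18.5% + 315 × $3.93 = $4,445.41.
Total = $5,126.90 + $10,582.27 + $4,445.41 = $20,154.58.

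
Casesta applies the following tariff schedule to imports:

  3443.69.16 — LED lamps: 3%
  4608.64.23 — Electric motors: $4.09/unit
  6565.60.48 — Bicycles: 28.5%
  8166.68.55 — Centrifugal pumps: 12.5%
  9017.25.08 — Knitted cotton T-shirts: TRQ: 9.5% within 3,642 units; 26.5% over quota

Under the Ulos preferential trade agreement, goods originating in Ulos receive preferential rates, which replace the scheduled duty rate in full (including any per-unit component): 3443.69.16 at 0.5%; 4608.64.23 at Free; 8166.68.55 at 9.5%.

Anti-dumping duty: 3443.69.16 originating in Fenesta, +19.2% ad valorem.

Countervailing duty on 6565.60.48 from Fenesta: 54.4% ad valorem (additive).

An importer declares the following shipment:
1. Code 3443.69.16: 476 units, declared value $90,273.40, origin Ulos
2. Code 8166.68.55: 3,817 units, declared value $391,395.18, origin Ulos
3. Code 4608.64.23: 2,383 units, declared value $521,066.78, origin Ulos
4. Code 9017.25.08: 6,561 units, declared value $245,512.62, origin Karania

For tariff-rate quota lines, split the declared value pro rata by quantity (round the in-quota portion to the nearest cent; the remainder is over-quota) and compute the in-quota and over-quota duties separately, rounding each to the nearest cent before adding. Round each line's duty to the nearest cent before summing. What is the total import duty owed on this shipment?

Line 1 (3443.69.16, Ulos, 476 units, $90,273.40):
Base rate for 3443.69.16 is 3%.
Origin Ulos qualifies under the Casesta–Ulos agreement and 3443.69.16 is covered: preferential rate 0.5% applies instead.
The additional-duty order on 3443.69.16 targets Fenesta, not Ulos; it does not apply.
Duty = $90,273.40 × 0.5% = $451.37.
Line 2 (8166.68.55, Ulos, 3,817 units, $391,395.18):
Base rate for 8166.68.55 is 12.5%.
Origin Ulos qualifies under the Casesta–Ulos agreement and 8166.68.55 is covered: preferential rate 9.5% applies instead.
Duty = $391,395.18 × 9.5% = $37,182.54.
Line 3 (4608.64.23, Ulos, 2,383 units, $521,066.78):
Base rate for 4608.64.23 is $4.09/unit.
Origin Ulos qualifies under the Casesta–Ulos agreement and 4608.64.23 is covered: preferential rate Free applies instead.
Duty = $521,066.78 × 0% = $0.00.
Line 4 (9017.25.08, Karania, 6,561 units, $245,512.62):
Code 9017.25.08 is under a tariff-rate quota (threshold 3,642 units). In-quota: 3,642 units at 9.5%; over-quota: 2,919 units at 26.5%.
Pro-rata value split: in-quota = $245,512.62 × 3,642/6,561 = $136,283.64; over-quota = $245,512.62 − $136,283.64 = $109,228.98.
In-quota duty = $136,283.64 × 9.5% = $12,946.95. Over-quota duty = $109,228.98 × 26.5% = $28,945.68.
Line duty = $12,946.95 + $28,945.68 = $41,892.63.
Total = $451.37 + $37,182.54 + $0.00 + $41,892.63 = $79,526.54.

$79,526.54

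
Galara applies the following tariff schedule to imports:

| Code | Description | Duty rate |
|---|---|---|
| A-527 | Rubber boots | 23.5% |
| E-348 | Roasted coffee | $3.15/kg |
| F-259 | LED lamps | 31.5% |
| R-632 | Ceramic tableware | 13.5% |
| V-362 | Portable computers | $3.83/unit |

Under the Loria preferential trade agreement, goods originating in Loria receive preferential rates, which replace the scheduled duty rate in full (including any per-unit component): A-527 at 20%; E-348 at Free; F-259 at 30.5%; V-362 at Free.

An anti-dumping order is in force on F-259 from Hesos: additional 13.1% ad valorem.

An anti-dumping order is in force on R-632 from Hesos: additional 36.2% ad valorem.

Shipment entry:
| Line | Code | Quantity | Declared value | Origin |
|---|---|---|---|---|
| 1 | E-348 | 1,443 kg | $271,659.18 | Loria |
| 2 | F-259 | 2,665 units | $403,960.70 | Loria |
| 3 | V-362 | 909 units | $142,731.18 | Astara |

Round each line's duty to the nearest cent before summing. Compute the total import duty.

$126,689.48

Line 1 (E-348, Loria, 1,443 kg, $271,659.18):
Base rate for E-348 is $3.15/kg.
Origin Loria qualifies under the Galara–Loria agreement and E-348 is covered: preferential rate Free applies instead.
Duty = $271,659.18 × 0% = $0.00.
Line 2 (F-259, Loria, 2,665 units, $403,960.70):
Base rate for F-259 is 31.5%.
Origin Loria qualifies under the Galara–Loria agreement and F-259 is covered: preferential rate 30.5% applies instead.
The additional-duty order on F-259 targets Hesos, not Loria; it does not apply.
Duty = $403,960.70 × 30.5% = $123,208.01.
Line 3 (V-362, Astara, 909 units, $142,731.18):
Base rate for V-362 is $3.83/unit.
V-362 has an FTA preferential rate, but origin Astara is not Loria; base rate stands.
Duty = 909 × $3.83 = $3,481.47.
Total = $0.00 + $123,208.01 + $3,481.47 = $126,689.48.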